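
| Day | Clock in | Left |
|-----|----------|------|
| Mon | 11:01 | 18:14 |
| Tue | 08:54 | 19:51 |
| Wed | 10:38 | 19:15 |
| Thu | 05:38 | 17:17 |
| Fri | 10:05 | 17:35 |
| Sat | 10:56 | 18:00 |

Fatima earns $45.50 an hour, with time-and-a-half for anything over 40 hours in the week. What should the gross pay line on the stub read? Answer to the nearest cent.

$2707.25

Mon: 11:01–18:14 = 7 h 13 min
Tue: 08:54–19:51 = 10 h 57 min
Wed: 10:38–19:15 = 8 h 37 min
Thu: 05:38–17:17 = 11 h 39 min
Fri: 10:05–17:35 = 7 h 30 min
Sat: 10:56–18:00 = 7 h 4 min
Total worked: 53 h 0 min = 3180 min.
Regular 40 h 0 min = 2400 min at $45.50/h; overtime 13 h 0 min = 780 min at $68.25/h.
Pay = (2400 × $45.50 + 780 × $68.25) ÷ 60 = $2707.25.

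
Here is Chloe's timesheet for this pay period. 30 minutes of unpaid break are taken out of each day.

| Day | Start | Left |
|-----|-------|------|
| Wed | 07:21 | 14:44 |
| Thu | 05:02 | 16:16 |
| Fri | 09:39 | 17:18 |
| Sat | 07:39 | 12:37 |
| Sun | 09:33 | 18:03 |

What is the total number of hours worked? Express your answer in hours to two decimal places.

Wed: 07:21–14:44 = 7 h 23 min; less 30 min break → 6 h 53 min
Thu: 05:02–16:16 = 11 h 14 min; less 30 min break → 10 h 44 min
Fri: 09:39–17:18 = 7 h 39 min; less 30 min break → 7 h 9 min
Sat: 07:39–12:37 = 4 h 58 min; less 30 min break → 4 h 28 min
Sun: 09:33–18:03 = 8 h 30 min; less 30 min break → 8 h 0 min
Total: 6 h 53 min + 10 h 44 min + 7 h 9 min + 4 h 28 min + 8 h 0 min = 37 h 14 min.

37.23 hours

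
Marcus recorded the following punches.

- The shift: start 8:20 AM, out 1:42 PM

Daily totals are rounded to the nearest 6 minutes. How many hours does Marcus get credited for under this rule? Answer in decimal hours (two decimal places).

5.40 hours

The shift: 8:20 AM–1:42 PM = 5 h 22 min → rounds to 5 h 24 min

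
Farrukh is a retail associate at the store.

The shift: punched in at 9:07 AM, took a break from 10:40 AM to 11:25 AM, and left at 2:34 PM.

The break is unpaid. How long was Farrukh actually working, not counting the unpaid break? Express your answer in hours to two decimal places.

4.70 hours

The shift: 9:07 AM–2:34 PM = 5 h 27 min; less 45 min break → 4 h 42 min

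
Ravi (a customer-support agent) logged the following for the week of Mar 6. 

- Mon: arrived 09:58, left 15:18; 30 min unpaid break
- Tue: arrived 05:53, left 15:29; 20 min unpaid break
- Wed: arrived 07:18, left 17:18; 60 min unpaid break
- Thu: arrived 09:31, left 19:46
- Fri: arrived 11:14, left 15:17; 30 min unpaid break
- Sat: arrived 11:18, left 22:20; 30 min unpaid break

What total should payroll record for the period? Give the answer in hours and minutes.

Mon: 09:58–15:18 = 5 h 20 min; less 30 min break → 4 h 50 min
Tue: 05:53–15:29 = 9 h 36 min; less 20 min break → 9 h 16 min
Wed: 07:18–17:18 = 10 h 0 min; less 60 min break → 9 h 0 min
Thu: 09:31–19:46 = 10 h 15 min
Fri: 11:14–15:17 = 4 h 3 min; less 30 min break → 3 h 33 min
Sat: 11:18–22:20 = 11 h 2 min; less 30 min break → 10 h 32 min
Total: 4 h 50 min + 9 h 16 min + 9 h 0 min + 10 h 15 min + 3 h 33 min + 10 h 32 min = 47 h 26 min.

47 h 26 min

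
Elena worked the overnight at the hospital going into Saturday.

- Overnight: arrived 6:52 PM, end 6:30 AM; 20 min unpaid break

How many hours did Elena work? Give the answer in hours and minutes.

Overnight: 6:52 PM → midnight = 5 h 8 min; midnight → 6:30 AM = 6 h 30 min; span 11 h 38 min; less 20 min break → 11 h 18 min

11 h 18 min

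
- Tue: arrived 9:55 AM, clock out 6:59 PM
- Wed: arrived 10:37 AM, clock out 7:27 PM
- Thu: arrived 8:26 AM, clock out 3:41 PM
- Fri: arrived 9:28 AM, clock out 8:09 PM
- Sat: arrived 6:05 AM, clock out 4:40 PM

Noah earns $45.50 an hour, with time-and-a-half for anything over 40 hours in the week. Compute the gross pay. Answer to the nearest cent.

Tue: 9:55 AM–6:59 PM = 9 h 4 min
Wed: 10:37 AM–7:27 PM = 8 h 50 min
Thu: 8:26 AM–3:41 PM = 7 h 15 min
Fri: 9:28 AM–8:09 PM = 10 h 41 min
Sat: 6:05 AM–4:40 PM = 10 h 35 min
Total worked: 46 h 25 min = 2785 min.
Regular 40 h 0 min = 2400 min at $45.50/h; overtime 6 h 25 min = 385 min at $68.25/h.
Pay = (2400 × $45.50 + 385 × $68.25) ÷ 60 = $2257.94.

$2257.94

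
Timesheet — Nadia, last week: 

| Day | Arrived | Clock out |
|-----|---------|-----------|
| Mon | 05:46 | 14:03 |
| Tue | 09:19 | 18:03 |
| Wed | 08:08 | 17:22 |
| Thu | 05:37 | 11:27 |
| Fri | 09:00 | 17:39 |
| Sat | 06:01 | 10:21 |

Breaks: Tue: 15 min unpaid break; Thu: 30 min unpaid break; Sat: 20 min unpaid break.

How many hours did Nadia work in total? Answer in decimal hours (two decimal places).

Mon: 05:46–14:03 = 8 h 17 min
Tue: 09:19–18:03 = 8 h 44 min; less 15 min break → 8 h 29 min
Wed: 08:08–17:22 = 9 h 14 min
Thu: 05:37–11:27 = 5 h 50 min; less 30 min break → 5 h 20 min
Fri: 09:00–17:39 = 8 h 39 min
Sat: 06:01–10:21 = 4 h 20 min; less 20 min break → 4 h 0 min
Total: 8 h 17 min + 8 h 29 min + 9 h 14 min + 5 h 20 min + 8 h 39 min + 4 h 0 min = 43 h 59 min.

43.98 hours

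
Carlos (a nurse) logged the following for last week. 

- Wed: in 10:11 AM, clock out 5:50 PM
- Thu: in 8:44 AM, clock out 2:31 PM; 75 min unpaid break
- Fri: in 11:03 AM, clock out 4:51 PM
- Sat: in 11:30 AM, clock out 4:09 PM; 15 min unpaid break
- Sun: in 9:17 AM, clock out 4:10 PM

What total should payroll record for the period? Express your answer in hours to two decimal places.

29.27 hours

Wed: 10:11 AM–5:50 PM = 7 h 39 min
Thu: 8:44 AM–2:31 PM = 5 h 47 min; less 75 min break → 4 h 32 min
Fri: 11:03 AM–4:51 PM = 5 h 48 min
Sat: 11:30 AM–4:09 PM = 4 h 39 min; less 15 min break → 4 h 24 min
Sun: 9:17 AM–4:10 PM = 6 h 53 min
Total: 7 h 39 min + 4 h 32 min + 5 h 48 min + 4 h 24 min + 6 h 53 min = 29 h 16 min.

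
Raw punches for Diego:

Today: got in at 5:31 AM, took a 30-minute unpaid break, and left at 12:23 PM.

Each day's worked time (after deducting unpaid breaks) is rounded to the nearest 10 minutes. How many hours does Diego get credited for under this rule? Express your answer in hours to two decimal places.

6.33 hours

Today: 5:31 AM–12:23 PM = 6 h 52 min − 30 min = 6 h 22 min → rounds to 6 h 20 min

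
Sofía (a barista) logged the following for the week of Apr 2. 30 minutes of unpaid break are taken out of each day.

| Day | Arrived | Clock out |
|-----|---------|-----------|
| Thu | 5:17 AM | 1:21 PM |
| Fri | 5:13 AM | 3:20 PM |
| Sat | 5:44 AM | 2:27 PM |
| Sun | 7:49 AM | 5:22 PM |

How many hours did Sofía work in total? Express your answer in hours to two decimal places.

Thu: 5:17 AM–1:21 PM = 8 h 4 min; less 30 min break → 7 h 34 min
Fri: 5:13 AM–3:20 PM = 10 h 7 min; less 30 min break → 9 h 37 min
Sat: 5:44 AM–2:27 PM = 8 h 43 min; less 30 min break → 8 h 13 min
Sun: 7:49 AM–5:22 PM = 9 h 33 min; less 30 min break → 9 h 3 min
Total: 7 h 34 min + 9 h 37 min + 8 h 13 min + 9 h 3 min = 34 h 27 min.

34.45 hours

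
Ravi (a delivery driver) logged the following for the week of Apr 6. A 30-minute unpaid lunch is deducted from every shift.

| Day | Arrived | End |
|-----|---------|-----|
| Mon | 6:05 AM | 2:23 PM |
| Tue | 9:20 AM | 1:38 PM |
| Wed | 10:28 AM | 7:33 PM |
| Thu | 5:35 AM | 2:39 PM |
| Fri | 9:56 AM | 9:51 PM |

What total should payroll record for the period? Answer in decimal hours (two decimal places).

40.17 hours

Mon: 6:05 AM–2:23 PM = 8 h 18 min; less 30 min break → 7 h 48 min
Tue: 9:20 AM–1:38 PM = 4 h 18 min; less 30 min break → 3 h 48 min
Wed: 10:28 AM–7:33 PM = 9 h 5 min; less 30 min break → 8 h 35 min
Thu: 5:35 AM–2:39 PM = 9 h 4 min; less 30 min break → 8 h 34 min
Fri: 9:56 AM–9:51 PM = 11 h 55 min; less 30 min break → 11 h 25 min
Total: 7 h 48 min + 3 h 48 min + 8 h 35 min + 8 h 34 min + 11 h 25 min = 40 h 10 min.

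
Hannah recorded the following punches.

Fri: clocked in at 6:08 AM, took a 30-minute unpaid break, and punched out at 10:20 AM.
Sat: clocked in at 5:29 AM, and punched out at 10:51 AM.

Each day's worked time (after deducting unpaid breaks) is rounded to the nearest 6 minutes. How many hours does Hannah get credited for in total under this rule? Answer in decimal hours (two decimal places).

Fri: 6:08 AM–10:20 AM = 4 h 12 min − 30 min = 3 h 42 min → rounds to 3 h 42 min
Sat: 5:29 AM–10:51 AM = 5 h 22 min → rounds to 5 h 24 min
Total credited: 9 h 6 min.

9.10 hours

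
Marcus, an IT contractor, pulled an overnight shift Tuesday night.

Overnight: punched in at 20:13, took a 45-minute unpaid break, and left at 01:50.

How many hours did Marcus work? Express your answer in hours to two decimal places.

Overnight: 20:13 → midnight = 3 h 47 min; midnight → 01:50 = 1 h 50 min; span 5 h 37 min; less 45 min break → 4 h 52 min

4.87 hours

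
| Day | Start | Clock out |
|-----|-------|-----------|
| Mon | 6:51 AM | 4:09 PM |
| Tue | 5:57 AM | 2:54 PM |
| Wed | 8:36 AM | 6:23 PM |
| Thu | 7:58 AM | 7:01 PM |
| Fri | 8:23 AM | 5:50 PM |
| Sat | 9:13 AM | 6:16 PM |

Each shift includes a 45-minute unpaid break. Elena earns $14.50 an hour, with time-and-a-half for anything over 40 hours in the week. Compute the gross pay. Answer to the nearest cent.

$864.56

Mon: 6:51 AM–4:09 PM = 9 h 18 min; less 45 min break → 8 h 33 min
Tue: 5:57 AM–2:54 PM = 8 h 57 min; less 45 min break → 8 h 12 min
Wed: 8:36 AM–6:23 PM = 9 h 47 min; less 45 min break → 9 h 2 min
Thu: 7:58 AM–7:01 PM = 11 h 3 min; less 45 min break → 10 h 18 min
Fri: 8:23 AM–5:50 PM = 9 h 27 min; less 45 min break → 8 h 42 min
Sat: 9:13 AM–6:16 PM = 9 h 3 min; less 45 min break → 8 h 18 min
Total worked: 53 h 5 min = 3185 min.
Regular 40 h 0 min = 2400 min at $14.50/h; overtime 13 h 5 min = 785 min at $21.75/h.
Pay = (2400 × $14.50 + 785 × $21.75) ÷ 60 = $864.56.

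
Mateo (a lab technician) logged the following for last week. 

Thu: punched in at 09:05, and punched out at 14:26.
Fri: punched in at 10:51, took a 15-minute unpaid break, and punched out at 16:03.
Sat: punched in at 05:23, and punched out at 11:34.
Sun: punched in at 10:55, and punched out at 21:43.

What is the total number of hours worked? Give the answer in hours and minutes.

27 h 17 min

Thu: 09:05–14:26 = 5 h 21 min
Fri: 10:51–16:03 = 5 h 12 min; less 15 min break → 4 h 57 min
Sat: 05:23–11:34 = 6 h 11 min
Sun: 10:55–21:43 = 10 h 48 min
Total: 5 h 21 min + 4 h 57 min + 6 h 11 min + 10 h 48 min = 27 h 17 min.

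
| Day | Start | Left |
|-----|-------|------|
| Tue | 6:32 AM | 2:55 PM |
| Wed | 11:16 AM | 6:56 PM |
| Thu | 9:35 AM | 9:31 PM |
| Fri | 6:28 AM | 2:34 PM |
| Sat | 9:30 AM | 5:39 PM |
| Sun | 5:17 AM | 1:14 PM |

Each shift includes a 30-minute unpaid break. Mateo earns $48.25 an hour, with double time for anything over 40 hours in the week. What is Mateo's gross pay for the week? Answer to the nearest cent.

$2816.19

Tue: 6:32 AM–2:55 PM = 8 h 23 min; less 30 min break → 7 h 53 min
Wed: 11:16 AM–6:56 PM = 7 h 40 min; less 30 min break → 7 h 10 min
Thu: 9:35 AM–9:31 PM = 11 h 56 min; less 30 min break → 11 h 26 min
Fri: 6:28 AM–2:34 PM = 8 h 6 min; less 30 min break → 7 h 36 min
Sat: 9:30 AM–5:39 PM = 8 h 9 min; less 30 min break → 7 h 39 min
Sun: 5:17 AM–1:14 PM = 7 h 57 min; less 30 min break → 7 h 27 min
Total worked: 49 h 11 min = 2951 min.
Regular 40 h 0 min = 2400 min at $48.25/h; overtime 9 h 11 min = 551 min at $96.50/h.
Pay = (2400 × $48.25 + 551 × $96.50) ÷ 60 = $2816.19.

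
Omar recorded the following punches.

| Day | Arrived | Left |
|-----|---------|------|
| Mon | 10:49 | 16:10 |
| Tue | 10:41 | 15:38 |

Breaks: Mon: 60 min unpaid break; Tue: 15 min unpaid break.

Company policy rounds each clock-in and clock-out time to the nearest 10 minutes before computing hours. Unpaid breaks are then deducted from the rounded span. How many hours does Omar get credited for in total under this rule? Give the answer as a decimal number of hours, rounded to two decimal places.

Mon: in 10:49→10:50, out 16:10→16:10; 5 h 20 min − 60 min = 4 h 20 min
Tue: in 10:41→10:40, out 15:38→15:40; 5 h 0 min − 15 min = 4 h 45 min
Total credited: 9 h 5 min.

9.08 hours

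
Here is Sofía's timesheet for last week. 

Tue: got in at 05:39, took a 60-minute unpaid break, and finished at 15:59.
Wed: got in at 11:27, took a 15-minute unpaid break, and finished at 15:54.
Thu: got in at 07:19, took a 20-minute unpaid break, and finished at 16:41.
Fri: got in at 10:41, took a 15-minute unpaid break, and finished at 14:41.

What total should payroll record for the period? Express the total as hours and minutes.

Tue: 05:39–15:59 = 10 h 20 min; less 60 min break → 9 h 20 min
Wed: 11:27–15:54 = 4 h 27 min; less 15 min break → 4 h 12 min
Thu: 07:19–16:41 = 9 h 22 min; less 20 min break → 9 h 2 min
Fri: 10:41–14:41 = 4 h 0 min; less 15 min break → 3 h 45 min
Total: 9 h 20 min + 4 h 12 min + 9 h 2 min + 3 h 45 min = 26 h 19 min.

26 h 19 min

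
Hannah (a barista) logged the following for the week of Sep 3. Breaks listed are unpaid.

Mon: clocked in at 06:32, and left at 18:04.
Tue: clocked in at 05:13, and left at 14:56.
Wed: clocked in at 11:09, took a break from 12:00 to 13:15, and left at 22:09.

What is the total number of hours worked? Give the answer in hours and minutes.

31 h 0 min

Mon: 06:32–18:04 = 11 h 32 min
Tue: 05:13–14:56 = 9 h 43 min
Wed: 11:09–22:09 = 11 h 0 min; less 75 min break → 9 h 45 min
Total: 11 h 32 min + 9 h 43 min + 9 h 45 min = 31 h 0 min.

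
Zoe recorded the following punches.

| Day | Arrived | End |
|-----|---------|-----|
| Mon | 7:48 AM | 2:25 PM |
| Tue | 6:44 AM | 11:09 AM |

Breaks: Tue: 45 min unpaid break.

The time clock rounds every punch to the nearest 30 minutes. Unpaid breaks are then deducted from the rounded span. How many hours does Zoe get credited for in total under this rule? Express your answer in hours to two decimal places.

10.25 hours

Mon: in 7:48 AM→8:00 AM, out 2:25 PM→2:30 PM; 6 h 30 min
Tue: in 6:44 AM→6:30 AM, out 11:09 AM→11:00 AM; 4 h 30 min − 45 min = 3 h 45 min
Total credited: 10 h 15 min.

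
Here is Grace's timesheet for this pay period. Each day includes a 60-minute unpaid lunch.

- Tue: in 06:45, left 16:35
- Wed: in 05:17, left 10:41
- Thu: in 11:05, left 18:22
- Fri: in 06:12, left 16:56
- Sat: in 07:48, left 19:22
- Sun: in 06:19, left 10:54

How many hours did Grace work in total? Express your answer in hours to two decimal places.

43.40 hours

Tue: 06:45–16:35 = 9 h 50 min; less 60 min break → 8 h 50 min
Wed: 05:17–10:41 = 5 h 24 min; less 60 min break → 4 h 24 min
Thu: 11:05–18:22 = 7 h 17 min; less 60 min break → 6 h 17 min
Fri: 06:12–16:56 = 10 h 44 min; less 60 min break → 9 h 44 min
Sat: 07:48–19:22 = 11 h 34 min; less 60 min break → 10 h 34 min
Sun: 06:19–10:54 = 4 h 35 min; less 60 min break → 3 h 35 min
Total: 8 h 50 min + 4 h 24 min + 6 h 17 min + 9 h 44 min + 10 h 34 min + 3 h 35 min = 43 h 24 min.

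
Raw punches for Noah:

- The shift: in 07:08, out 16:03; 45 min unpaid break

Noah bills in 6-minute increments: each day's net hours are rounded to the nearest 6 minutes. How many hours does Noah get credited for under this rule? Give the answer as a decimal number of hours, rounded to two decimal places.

8.20 hours

The shift: 07:08–16:03 = 8 h 55 min − 45 min = 8 h 10 min → rounds to 8 h 12 min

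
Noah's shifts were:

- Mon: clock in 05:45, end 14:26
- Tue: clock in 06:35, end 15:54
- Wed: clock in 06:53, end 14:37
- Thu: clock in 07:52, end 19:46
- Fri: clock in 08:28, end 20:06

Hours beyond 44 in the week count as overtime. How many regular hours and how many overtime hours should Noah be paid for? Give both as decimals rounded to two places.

Mon: 05:45–14:26 = 8 h 41 min
Tue: 06:35–15:54 = 9 h 19 min
Wed: 06:53–14:37 = 7 h 44 min
Thu: 07:52–19:46 = 11 h 54 min
Fri: 08:28–20:06 = 11 h 38 min
Total worked: 49 h 16 min = 49.27 h.
Threshold 44 h → overtime 5 h 16 min, regular 44 h 0 min.

Regular 44.00 hours, overtime 5.27 hours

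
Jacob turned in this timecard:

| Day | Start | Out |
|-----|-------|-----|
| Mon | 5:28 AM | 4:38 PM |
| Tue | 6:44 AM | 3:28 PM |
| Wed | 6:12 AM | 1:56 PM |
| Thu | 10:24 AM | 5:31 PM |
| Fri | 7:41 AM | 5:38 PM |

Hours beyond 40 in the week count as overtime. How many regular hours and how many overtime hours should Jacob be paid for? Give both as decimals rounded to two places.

Regular 40.00 hours, overtime 4.70 hours

Mon: 5:28 AM–4:38 PM = 11 h 10 min
Tue: 6:44 AM–3:28 PM = 8 h 44 min
Wed: 6:12 AM–1:56 PM = 7 h 44 min
Thu: 10:24 AM–5:31 PM = 7 h 7 min
Fri: 7:41 AM–5:38 PM = 9 h 57 min
Total worked: 44 h 42 min = 44.70 h.
Threshold 40 h → overtime 4 h 42 min, regular 40 h 0 min.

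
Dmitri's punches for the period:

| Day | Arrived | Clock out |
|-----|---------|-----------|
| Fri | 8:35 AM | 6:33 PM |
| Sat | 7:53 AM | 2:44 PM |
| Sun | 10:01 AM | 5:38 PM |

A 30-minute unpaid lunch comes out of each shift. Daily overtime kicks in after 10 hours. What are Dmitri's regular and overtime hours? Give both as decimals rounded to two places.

Fri: 8:35 AM–6:33 PM = 9 h 58 min; less 30 min break → 9 h 28 min
Sat: 7:53 AM–2:44 PM = 6 h 51 min; less 30 min break → 6 h 21 min
Sun: 10:01 AM–5:38 PM = 7 h 37 min; less 30 min break → 7 h 7 min
Fri reg 9 h 28 min / OT 0 h 0 min; Sat reg 6 h 21 min / OT 0 h 0 min; Sun reg 7 h 7 min / OT 0 h 0 min.
Totals: regular 22 h 56 min, overtime 0 h 0 min.

Regular 22.93 hours, overtime 0.00 hours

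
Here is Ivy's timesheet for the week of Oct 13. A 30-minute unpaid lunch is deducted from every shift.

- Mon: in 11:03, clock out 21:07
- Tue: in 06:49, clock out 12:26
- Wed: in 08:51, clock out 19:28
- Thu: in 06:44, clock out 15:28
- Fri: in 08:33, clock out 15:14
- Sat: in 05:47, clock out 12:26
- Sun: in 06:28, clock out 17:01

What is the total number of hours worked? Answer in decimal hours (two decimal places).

Mon: 11:03–21:07 = 10 h 4 min; less 30 min break → 9 h 34 min
Tue: 06:49–12:26 = 5 h 37 min; less 30 min break → 5 h 7 min
Wed: 08:51–19:28 = 10 h 37 min; less 30 min break → 10 h 7 min
Thu: 06:44–15:28 = 8 h 44 min; less 30 min break → 8 h 14 min
Fri: 08:33–15:14 = 6 h 41 min; less 30 min break → 6 h 11 min
Sat: 05:47–12:26 = 6 h 39 min; less 30 min break → 6 h 9 min
Sun: 06:28–17:01 = 10 h 33 min; less 30 min break → 10 h 3 min
Total: 9 h 34 min + 5 h 7 min + 10 h 7 min + 8 h 14 min + 6 h 11 min + 6 h 9 min + 10 h 3 min = 55 h 25 min.

55.42 hours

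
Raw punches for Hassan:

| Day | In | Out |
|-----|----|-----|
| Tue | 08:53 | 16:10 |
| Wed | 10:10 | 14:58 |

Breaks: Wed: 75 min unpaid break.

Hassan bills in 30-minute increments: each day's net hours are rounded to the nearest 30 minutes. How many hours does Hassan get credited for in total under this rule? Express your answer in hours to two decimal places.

11.00 hours

Tue: 08:53–16:10 = 7 h 17 min → rounds to 7 h 30 min
Wed: 10:10–14:58 = 4 h 48 min − 75 min = 3 h 33 min → rounds to 3 h 30 min
Total credited: 11 h 0 min.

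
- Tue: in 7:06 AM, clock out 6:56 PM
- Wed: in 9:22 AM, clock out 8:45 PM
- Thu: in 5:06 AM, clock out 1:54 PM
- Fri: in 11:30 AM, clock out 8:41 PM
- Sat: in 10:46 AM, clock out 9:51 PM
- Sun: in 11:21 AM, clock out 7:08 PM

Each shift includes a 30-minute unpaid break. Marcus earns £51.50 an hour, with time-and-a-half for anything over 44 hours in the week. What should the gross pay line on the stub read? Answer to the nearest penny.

£3275.40

Tue: 7:06 AM–6:56 PM = 11 h 50 min; less 30 min break → 11 h 20 min
Wed: 9:22 AM–8:45 PM = 11 h 23 min; less 30 min break → 10 h 53 min
Thu: 5:06 AM–1:54 PM = 8 h 48 min; less 30 min break → 8 h 18 min
Fri: 11:30 AM–8:41 PM = 9 h 11 min; less 30 min break → 8 h 41 min
Sat: 10:46 AM–9:51 PM = 11 h 5 min; less 30 min break → 10 h 35 min
Sun: 11:21 AM–7:08 PM = 7 h 47 min; less 30 min break → 7 h 17 min
Total worked: 57 h 4 min = 3424 min.
Regular 44 h 0 min = 2640 min at £51.50/h; overtime 13 h 4 min = 784 min at £77.25/h.
Pay = (2640 × £51.50 + 784 × £77.25) ÷ 60 = £3275.40.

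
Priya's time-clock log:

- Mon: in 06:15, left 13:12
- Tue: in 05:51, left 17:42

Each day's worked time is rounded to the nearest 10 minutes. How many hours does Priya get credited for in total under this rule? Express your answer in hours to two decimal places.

18.83 hours

Mon: 06:15–13:12 = 6 h 57 min → rounds to 7 h 0 min
Tue: 05:51–17:42 = 11 h 51 min → rounds to 11 h 50 min
Total credited: 18 h 50 min.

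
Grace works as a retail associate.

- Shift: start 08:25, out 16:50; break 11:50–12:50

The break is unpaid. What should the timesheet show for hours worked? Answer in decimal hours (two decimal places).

Shift: 08:25–16:50 = 8 h 25 min; less 60 min break → 7 h 25 min

7.42 hours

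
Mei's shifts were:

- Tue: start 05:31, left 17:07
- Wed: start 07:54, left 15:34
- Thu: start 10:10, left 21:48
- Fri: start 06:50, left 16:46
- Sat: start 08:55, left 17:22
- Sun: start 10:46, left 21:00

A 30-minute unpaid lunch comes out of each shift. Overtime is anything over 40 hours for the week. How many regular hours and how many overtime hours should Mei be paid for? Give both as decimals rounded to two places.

Tue: 05:31–17:07 = 11 h 36 min; less 30 min break → 11 h 6 min
Wed: 07:54–15:34 = 7 h 40 min; less 30 min break → 7 h 10 min
Thu: 10:10–21:48 = 11 h 38 min; less 30 min break → 11 h 8 min
Fri: 06:50–16:46 = 9 h 56 min; less 30 min break → 9 h 26 min
Sat: 08:55–17:22 = 8 h 27 min; less 30 min break → 7 h 57 min
Sun: 10:46–21:00 = 10 h 14 min; less 30 min break → 9 h 44 min
Total worked: 56 h 31 min = 56.52 h.
Threshold 40 h → overtime 16 h 31 min, regular 40 h 0 min.

Regular 40.00 hours, overtime 16.52 hours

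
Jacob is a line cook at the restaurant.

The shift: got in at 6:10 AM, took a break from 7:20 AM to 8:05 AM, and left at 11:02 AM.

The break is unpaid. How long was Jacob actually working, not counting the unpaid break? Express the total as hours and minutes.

4 h 7 min

The shift: 6:10 AM–11:02 AM = 4 h 52 min; less 45 min break → 4 h 7 min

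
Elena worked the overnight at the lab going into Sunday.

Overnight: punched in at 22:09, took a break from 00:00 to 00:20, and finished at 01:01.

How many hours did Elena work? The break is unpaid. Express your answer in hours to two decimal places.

2.53 hours

Overnight: 22:09 → midnight = 1 h 51 min; midnight → 01:01 = 1 h 1 min; span 2 h 52 min; less 20 min break → 2 h 32 min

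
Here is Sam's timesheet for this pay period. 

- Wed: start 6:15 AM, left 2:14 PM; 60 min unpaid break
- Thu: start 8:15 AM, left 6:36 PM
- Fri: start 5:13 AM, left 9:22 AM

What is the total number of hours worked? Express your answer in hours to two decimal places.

21.48 hours

Wed: 6:15 AM–2:14 PM = 7 h 59 min; less 60 min break → 6 h 59 min
Thu: 8:15 AM–6:36 PM = 10 h 21 min
Fri: 5:13 AM–9:22 AM = 4 h 9 min
Total: 6 h 59 min + 10 h 21 min + 4 h 9 min = 21 h 29 min.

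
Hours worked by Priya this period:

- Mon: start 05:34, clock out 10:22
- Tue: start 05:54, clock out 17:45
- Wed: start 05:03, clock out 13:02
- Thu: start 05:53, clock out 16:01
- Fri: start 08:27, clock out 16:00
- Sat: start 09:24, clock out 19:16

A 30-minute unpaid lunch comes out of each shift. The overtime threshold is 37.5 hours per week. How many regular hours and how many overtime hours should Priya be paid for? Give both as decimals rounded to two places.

Regular 37.50 hours, overtime 11.68 hours

Mon: 05:34–10:22 = 4 h 48 min; less 30 min break → 4 h 18 min
Tue: 05:54–17:45 = 11 h 51 min; less 30 min break → 11 h 21 min
Wed: 05:03–13:02 = 7 h 59 min; less 30 min break → 7 h 29 min
Thu: 05:53–16:01 = 10 h 8 min; less 30 min break → 9 h 38 min
Fri: 08:27–16:00 = 7 h 33 min; less 30 min break → 7 h 3 min
Sat: 09:24–19:16 = 9 h 52 min; less 30 min break → 9 h 22 min
Total worked: 49 h 11 min = 49.18 h.
Threshold 37.5 h → overtime 11 h 41 min, regular 37 h 30 min.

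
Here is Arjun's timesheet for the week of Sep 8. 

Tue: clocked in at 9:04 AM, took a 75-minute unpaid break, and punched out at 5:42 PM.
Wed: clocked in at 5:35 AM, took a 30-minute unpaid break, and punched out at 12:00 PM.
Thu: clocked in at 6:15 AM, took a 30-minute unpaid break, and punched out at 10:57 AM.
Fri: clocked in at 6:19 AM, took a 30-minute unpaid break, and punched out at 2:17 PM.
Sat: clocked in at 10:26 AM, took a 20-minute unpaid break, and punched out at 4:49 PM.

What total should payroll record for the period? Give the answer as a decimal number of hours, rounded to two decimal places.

Tue: 9:04 AM–5:42 PM = 8 h 38 min; less 75 min break → 7 h 23 min
Wed: 5:35 AM–12:00 PM = 6 h 25 min; less 30 min break → 5 h 55 min
Thu: 6:15 AM–10:57 AM = 4 h 42 min; less 30 min break → 4 h 12 min
Fri: 6:19 AM–2:17 PM = 7 h 58 min; less 30 min break → 7 h 28 min
Sat: 10:26 AM–4:49 PM = 6 h 23 min; less 20 min break → 6 h 3 min
Total: 7 h 23 min + 5 h 55 min + 4 h 12 min + 7 h 28 min + 6 h 3 min = 31 h 1 min.

31.02 hours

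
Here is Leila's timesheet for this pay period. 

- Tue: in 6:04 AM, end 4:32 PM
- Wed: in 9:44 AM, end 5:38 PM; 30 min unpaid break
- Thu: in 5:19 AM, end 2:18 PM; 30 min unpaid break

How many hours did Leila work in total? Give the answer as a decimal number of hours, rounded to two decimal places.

Tue: 6:04 AM–4:32 PM = 10 h 28 min
Wed: 9:44 AM–5:38 PM = 7 h 54 min; less 30 min break → 7 h 24 min
Thu: 5:19 AM–2:18 PM = 8 h 59 min; less 30 min break → 8 h 29 min
Total: 10 h 28 min + 7 h 24 min + 8 h 29 min = 26 h 21 min.

26.35 hours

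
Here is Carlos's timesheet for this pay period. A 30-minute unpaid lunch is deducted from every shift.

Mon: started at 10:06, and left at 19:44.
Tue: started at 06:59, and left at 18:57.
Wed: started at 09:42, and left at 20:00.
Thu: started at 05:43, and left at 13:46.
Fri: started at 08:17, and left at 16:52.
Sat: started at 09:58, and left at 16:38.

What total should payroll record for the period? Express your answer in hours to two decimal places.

52.20 hours

Mon: 10:06–19:44 = 9 h 38 min; less 30 min break → 9 h 8 min
Tue: 06:59–18:57 = 11 h 58 min; less 30 min break → 11 h 28 min
Wed: 09:42–20:00 = 10 h 18 min; less 30 min break → 9 h 48 min
Thu: 05:43–13:46 = 8 h 3 min; less 30 min break → 7 h 33 min
Fri: 08:17–16:52 = 8 h 35 min; less 30 min break → 8 h 5 min
Sat: 09:58–16:38 = 6 h 40 min; less 30 min break → 6 h 10 min
Total: 9 h 8 min + 11 h 28 min + 9 h 48 min + 7 h 33 min + 8 h 5 min + 6 h 10 min = 52 h 12 min.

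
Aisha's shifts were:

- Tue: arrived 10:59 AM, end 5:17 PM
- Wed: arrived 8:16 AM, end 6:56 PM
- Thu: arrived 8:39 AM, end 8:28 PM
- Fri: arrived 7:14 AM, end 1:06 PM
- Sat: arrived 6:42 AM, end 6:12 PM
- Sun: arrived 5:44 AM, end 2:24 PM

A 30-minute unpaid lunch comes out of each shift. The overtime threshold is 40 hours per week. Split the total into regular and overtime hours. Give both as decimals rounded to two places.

Tue: 10:59 AM–5:17 PM = 6 h 18 min; less 30 min break → 5 h 48 min
Wed: 8:16 AM–6:56 PM = 10 h 40 min; less 30 min break → 10 h 10 min
Thu: 8:39 AM–8:28 PM = 11 h 49 min; less 30 min break → 11 h 19 min
Fri: 7:14 AM–1:06 PM = 5 h 52 min; less 30 min break → 5 h 22 min
Sat: 6:42 AM–6:12 PM = 11 h 30 min; less 30 min break → 11 h 0 min
Sun: 5:44 AM–2:24 PM = 8 h 40 min; less 30 min break → 8 h 10 min
Total worked: 51 h 49 min = 51.82 h.
Threshold 40 h → overtime 11 h 49 min, regular 40 h 0 min.

Regular 40.00 hours, overtime 11.82 hours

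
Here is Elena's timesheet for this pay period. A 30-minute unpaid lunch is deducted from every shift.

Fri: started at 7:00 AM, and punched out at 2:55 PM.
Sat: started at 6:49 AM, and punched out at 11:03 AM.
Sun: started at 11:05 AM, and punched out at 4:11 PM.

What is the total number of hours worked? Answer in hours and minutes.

Fri: 7:00 AM–2:55 PM = 7 h 55 min; less 30 min break → 7 h 25 min
Sat: 6:49 AM–11:03 AM = 4 h 14 min; less 30 min break → 3 h 44 min
Sun: 11:05 AM–4:11 PM = 5 h 6 min; less 30 min break → 4 h 36 min
Total: 7 h 25 min + 3 h 44 min + 4 h 36 min = 15 h 45 min.

15 h 45 min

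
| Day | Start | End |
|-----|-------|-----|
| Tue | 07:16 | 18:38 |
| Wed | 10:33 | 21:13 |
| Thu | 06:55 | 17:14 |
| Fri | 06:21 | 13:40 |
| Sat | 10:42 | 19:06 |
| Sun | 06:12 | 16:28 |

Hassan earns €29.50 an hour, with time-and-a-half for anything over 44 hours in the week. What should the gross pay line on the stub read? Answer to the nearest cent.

Tue: 07:16–18:38 = 11 h 22 min
Wed: 10:33–21:13 = 10 h 40 min
Thu: 06:55–17:14 = 10 h 19 min
Fri: 06:21–13:40 = 7 h 19 min
Sat: 10:42–19:06 = 8 h 24 min
Sun: 06:12–16:28 = 10 h 16 min
Total worked: 58 h 20 min = 3500 min.
Regular 44 h 0 min = 2640 min at €29.50/h; overtime 14 h 20 min = 860 min at €44.25/h.
Pay = (2640 × €29.50 + 860 × €44.25) ÷ 60 = €1932.25.

€1932.25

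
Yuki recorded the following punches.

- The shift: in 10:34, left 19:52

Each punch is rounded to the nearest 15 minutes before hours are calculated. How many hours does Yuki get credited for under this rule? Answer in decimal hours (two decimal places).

9.25 hours

The shift: in 10:34→10:30, out 19:52→19:45; 9 h 15 min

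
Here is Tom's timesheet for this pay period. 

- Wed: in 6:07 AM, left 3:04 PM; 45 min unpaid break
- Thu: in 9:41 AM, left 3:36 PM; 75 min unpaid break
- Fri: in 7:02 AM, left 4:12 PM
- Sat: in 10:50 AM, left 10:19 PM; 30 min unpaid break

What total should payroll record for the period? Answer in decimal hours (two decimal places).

Wed: 6:07 AM–3:04 PM = 8 h 57 min; less 45 min break → 8 h 12 min
Thu: 9:41 AM–3:36 PM = 5 h 55 min; less 75 min break → 4 h 40 min
Fri: 7:02 AM–4:12 PM = 9 h 10 min
Sat: 10:50 AM–10:19 PM = 11 h 29 min; less 30 min break → 10 h 59 min
Total: 8 h 12 min + 4 h 40 min + 9 h 10 min + 10 h 59 min = 33 h 1 min.

33.02 hours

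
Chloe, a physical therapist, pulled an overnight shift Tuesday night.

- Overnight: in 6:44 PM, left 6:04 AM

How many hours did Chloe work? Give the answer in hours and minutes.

11 h 20 min

Overnight: 6:44 PM → midnight = 5 h 16 min; midnight → 6:04 AM = 6 h 4 min; span 11 h 20 min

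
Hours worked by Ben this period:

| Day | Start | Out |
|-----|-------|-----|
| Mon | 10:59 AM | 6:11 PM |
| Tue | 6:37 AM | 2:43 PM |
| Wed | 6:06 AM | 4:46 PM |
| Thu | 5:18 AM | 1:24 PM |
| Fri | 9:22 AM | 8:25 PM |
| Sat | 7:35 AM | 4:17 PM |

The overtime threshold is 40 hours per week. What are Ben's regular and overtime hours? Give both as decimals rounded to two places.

Mon: 10:59 AM–6:11 PM = 7 h 12 min
Tue: 6:37 AM–2:43 PM = 8 h 6 min
Wed: 6:06 AM–4:46 PM = 10 h 40 min
Thu: 5:18 AM–1:24 PM = 8 h 6 min
Fri: 9:22 AM–8:25 PM = 11 h 3 min
Sat: 7:35 AM–4:17 PM = 8 h 42 min
Total worked: 53 h 49 min = 53.82 h.
Threshold 40 h → overtime 13 h 49 min, regular 40 h 0 min.

Regular 40.00 hours, overtime 13.82 hours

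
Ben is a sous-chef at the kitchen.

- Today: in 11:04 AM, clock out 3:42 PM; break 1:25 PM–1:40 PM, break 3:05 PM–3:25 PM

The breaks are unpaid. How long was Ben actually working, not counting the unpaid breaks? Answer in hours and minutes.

Today: 11:04 AM–3:42 PM = 4 h 38 min; less 35 min break → 4 h 3 min

4 h 3 min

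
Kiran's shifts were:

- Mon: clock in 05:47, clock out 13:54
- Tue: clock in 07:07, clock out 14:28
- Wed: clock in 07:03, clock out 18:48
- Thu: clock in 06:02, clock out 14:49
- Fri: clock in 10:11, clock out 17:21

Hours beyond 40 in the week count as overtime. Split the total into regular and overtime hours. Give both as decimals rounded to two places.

Regular 40.00 hours, overtime 3.17 hours

Mon: 05:47–13:54 = 8 h 7 min
Tue: 07:07–14:28 = 7 h 21 min
Wed: 07:03–18:48 = 11 h 45 min
Thu: 06:02–14:49 = 8 h 47 min
Fri: 10:11–17:21 = 7 h 10 min
Total worked: 43 h 10 min = 43.17 h.
Threshold 40 h → overtime 3 h 10 min, regular 40 h 0 min.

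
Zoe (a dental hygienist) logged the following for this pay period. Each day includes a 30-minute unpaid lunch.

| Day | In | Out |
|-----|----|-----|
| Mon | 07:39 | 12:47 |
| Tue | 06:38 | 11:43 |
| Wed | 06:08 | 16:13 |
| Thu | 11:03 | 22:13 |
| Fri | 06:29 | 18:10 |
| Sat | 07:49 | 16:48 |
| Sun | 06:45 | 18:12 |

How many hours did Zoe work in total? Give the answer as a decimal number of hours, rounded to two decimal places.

60.08 hours

Mon: 07:39–12:47 = 5 h 8 min; less 30 min break → 4 h 38 min
Tue: 06:38–11:43 = 5 h 5 min; less 30 min break → 4 h 35 min
Wed: 06:08–16:13 = 10 h 5 min; less 30 min break → 9 h 35 min
Thu: 11:03–22:13 = 11 h 10 min; less 30 min break → 10 h 40 min
Fri: 06:29–18:10 = 11 h 41 min; less 30 min break → 11 h 11 min
Sat: 07:49–16:48 = 8 h 59 min; less 30 min break → 8 h 29 min
Sun: 06:45–18:12 = 11 h 27 min; less 30 min break → 10 h 57 min
Total: 4 h 38 min + 4 h 35 min + 9 h 35 min + 10 h 40 min + 11 h 11 min + 8 h 29 min + 10 h 57 min = 60 h 5 min.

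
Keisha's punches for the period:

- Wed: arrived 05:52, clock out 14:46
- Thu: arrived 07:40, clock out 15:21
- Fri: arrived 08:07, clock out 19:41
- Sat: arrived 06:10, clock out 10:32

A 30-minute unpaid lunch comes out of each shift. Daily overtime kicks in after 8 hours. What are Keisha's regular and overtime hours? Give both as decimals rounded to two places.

Wed: 05:52–14:46 = 8 h 54 min; less 30 min break → 8 h 24 min
Thu: 07:40–15:21 = 7 h 41 min; less 30 min break → 7 h 11 min
Fri: 08:07–19:41 = 11 h 34 min; less 30 min break → 11 h 4 min
Sat: 06:10–10:32 = 4 h 22 min; less 30 min break → 3 h 52 min
Wed reg 8 h 0 min / OT 0 h 24 min; Thu reg 7 h 11 min / OT 0 h 0 min; Fri reg 8 h 0 min / OT 3 h 4 min; Sat reg 3 h 52 min / OT 0 h 0 min.
Totals: regular 27 h 3 min, overtime 3 h 28 min.

Regular 27.05 hours, overtime 3.47 hours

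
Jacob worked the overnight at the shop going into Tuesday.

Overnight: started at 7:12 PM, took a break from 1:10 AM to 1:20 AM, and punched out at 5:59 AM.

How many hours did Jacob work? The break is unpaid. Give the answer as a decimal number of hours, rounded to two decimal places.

Overnight: 7:12 PM → midnight = 4 h 48 min; midnight → 5:59 AM = 5 h 59 min; span 10 h 47 min; less 10 min break → 10 h 37 min

10.62 hours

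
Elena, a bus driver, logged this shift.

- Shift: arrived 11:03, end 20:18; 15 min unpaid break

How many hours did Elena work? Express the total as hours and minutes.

Shift: 11:03–20:18 = 9 h 15 min; less 15 min break → 9 h 0 min

9 h 0 min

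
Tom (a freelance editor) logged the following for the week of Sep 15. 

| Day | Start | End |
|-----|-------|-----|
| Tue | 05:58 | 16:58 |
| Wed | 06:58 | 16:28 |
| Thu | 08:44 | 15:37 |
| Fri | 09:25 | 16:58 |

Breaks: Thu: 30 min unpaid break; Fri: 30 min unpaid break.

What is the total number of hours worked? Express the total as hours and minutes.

Tue: 05:58–16:58 = 11 h 0 min
Wed: 06:58–16:28 = 9 h 30 min
Thu: 08:44–15:37 = 6 h 53 min; less 30 min break → 6 h 23 min
Fri: 09:25–16:58 = 7 h 33 min; less 30 min break → 7 h 3 min
Total: 11 h 0 min + 9 h 30 min + 6 h 23 min + 7 h 3 min = 33 h 56 min.

33 h 56 min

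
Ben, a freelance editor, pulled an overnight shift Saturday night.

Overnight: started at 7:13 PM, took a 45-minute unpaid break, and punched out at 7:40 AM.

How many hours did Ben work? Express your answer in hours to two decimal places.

11.70 hours

Overnight: 7:13 PM → midnight = 4 h 47 min; midnight → 7:40 AM = 7 h 40 min; span 12 h 27 min; less 45 min break → 11 h 42 min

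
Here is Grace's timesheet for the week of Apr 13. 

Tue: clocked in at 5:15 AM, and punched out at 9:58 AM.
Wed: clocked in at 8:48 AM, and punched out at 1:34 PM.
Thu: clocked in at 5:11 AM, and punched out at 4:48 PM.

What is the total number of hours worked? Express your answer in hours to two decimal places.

21.10 hours

Tue: 5:15 AM–9:58 AM = 4 h 43 min
Wed: 8:48 AM–1:34 PM = 4 h 46 min
Thu: 5:11 AM–4:48 PM = 11 h 37 min
Total: 4 h 43 min + 4 h 46 min + 11 h 37 min = 21 h 6 min.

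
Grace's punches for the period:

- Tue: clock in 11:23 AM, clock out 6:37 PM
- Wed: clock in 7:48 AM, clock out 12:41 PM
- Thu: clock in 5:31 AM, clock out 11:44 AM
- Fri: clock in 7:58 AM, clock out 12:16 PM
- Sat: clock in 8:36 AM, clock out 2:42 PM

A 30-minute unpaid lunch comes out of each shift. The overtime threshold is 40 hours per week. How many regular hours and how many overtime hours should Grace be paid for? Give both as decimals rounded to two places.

Regular 26.23 hours, overtime 0.00 hours

Tue: 11:23 AM–6:37 PM = 7 h 14 min; less 30 min break → 6 h 44 min
Wed: 7:48 AM–12:41 PM = 4 h 53 min; less 30 min break → 4 h 23 min
Thu: 5:31 AM–11:44 AM = 6 h 13 min; less 30 min break → 5 h 43 min
Fri: 7:58 AM–12:16 PM = 4 h 18 min; less 30 min break → 3 h 48 min
Sat: 8:36 AM–2:42 PM = 6 h 6 min; less 30 min break → 5 h 36 min
Total worked: 26 h 14 min = 26.23 h.
Threshold 40 h → overtime 0 h 0 min, regular 26 h 14 min.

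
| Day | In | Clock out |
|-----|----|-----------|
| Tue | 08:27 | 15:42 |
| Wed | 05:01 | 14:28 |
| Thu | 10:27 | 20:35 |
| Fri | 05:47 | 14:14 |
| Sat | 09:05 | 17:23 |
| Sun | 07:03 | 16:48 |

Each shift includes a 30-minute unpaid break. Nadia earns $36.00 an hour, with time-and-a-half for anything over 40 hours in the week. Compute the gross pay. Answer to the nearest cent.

$1998.00

Tue: 08:27–15:42 = 7 h 15 min; less 30 min break → 6 h 45 min
Wed: 05:01–14:28 = 9 h 27 min; less 30 min break → 8 h 57 min
Thu: 10:27–20:35 = 10 h 8 min; less 30 min break → 9 h 38 min
Fri: 05:47–14:14 = 8 h 27 min; less 30 min break → 7 h 57 min
Sat: 09:05–17:23 = 8 h 18 min; less 30 min break → 7 h 48 min
Sun: 07:03–16:48 = 9 h 45 min; less 30 min break → 9 h 15 min
Total worked: 50 h 20 min = 3020 min.
Regular 40 h 0 min = 2400 min at $36.00/h; overtime 10 h 20 min = 620 min at $54.00/h.
Pay = (2400 × $36.00 + 620 × $54.00) ÷ 60 = $1998.00.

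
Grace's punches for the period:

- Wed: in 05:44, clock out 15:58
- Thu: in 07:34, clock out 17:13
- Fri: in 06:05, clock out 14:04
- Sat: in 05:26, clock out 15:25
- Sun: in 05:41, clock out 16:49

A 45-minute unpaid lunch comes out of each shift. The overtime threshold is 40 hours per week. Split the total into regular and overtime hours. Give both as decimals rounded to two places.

Wed: 05:44–15:58 = 10 h 14 min; less 45 min break → 9 h 29 min
Thu: 07:34–17:13 = 9 h 39 min; less 45 min break → 8 h 54 min
Fri: 06:05–14:04 = 7 h 59 min; less 45 min break → 7 h 14 min
Sat: 05:26–15:25 = 9 h 59 min; less 45 min break → 9 h 14 min
Sun: 05:41–16:49 = 11 h 8 min; less 45 min break → 10 h 23 min
Total worked: 45 h 14 min = 45.23 h.
Threshold 40 h → overtime 5 h 14 min, regular 40 h 0 min.

Regular 40.00 hours, overtime 5.23 hours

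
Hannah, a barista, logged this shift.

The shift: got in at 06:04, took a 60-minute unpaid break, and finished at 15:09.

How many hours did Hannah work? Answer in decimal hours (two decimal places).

8.08 hours

The shift: 06:04–15:09 = 9 h 5 min; less 60 min break → 8 h 5 min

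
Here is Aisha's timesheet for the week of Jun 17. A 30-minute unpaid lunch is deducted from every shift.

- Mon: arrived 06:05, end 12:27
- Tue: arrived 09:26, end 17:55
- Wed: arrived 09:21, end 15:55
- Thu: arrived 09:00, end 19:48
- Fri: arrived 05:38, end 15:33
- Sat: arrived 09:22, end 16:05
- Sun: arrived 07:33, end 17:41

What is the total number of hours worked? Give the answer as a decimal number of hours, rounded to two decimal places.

55.48 hours

Mon: 06:05–12:27 = 6 h 22 min; less 30 min break → 5 h 52 min
Tue: 09:26–17:55 = 8 h 29 min; less 30 min break → 7 h 59 min
Wed: 09:21–15:55 = 6 h 34 min; less 30 min break → 6 h 4 min
Thu: 09:00–19:48 = 10 h 48 min; less 30 min break → 10 h 18 min
Fri: 05:38–15:33 = 9 h 55 min; less 30 min break → 9 h 25 min
Sat: 09:22–16:05 = 6 h 43 min; less 30 min break → 6 h 13 min
Sun: 07:33–17:41 = 10 h 8 min; less 30 min break → 9 h 38 min
Total: 5 h 52 min + 7 h 59 min + 6 h 4 min + 10 h 18 min + 9 h 25 min + 6 h 13 min + 9 h 38 min = 55 h 29 min.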